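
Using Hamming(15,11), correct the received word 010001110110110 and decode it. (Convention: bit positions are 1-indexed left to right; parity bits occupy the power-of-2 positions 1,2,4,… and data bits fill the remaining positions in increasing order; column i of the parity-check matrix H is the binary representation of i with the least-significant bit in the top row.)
Syndrome s = H · r^T (mod 2), r = 010001110110110:
  s[0] = (101010101010101)·(010001110110110) mod 2 = 0+0+0+0+0+0+1+0+0+0+1+0+1+0+0 mod 2 = 1
  s[1] = (011001100110011)·(010001110110110) mod 2 = 0+1+0+0+0+1+1+0+0+1+1+0+0+1+0 mod 2 = 0
  s[2] = (000111100001111)·(010001110110110) mod 2 = 0+0+0+0+0+1+1+0+0+0+0+0+1+1+0 mod 2 = 0
  s[3] = (000000011111111)·(010001110110110) mod 2 = 0+0+0+0+0+0+0+1+0+1+1+0+1+1+0 mod 2 = 1
Syndrome = 1001
Column 9 of H equals this syndrome → error at bit 9 (1-indexed).
Flip bit 9: 010001110110110 → 010001111110110
Extract data bits at positions {3,5,6,7,9,10,11,12,13,14,15}: 00111110110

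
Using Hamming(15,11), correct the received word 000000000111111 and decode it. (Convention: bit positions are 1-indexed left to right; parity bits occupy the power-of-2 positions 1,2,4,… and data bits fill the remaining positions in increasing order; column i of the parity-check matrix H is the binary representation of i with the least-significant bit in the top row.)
Syndrome s = H · r^T (mod 2), r = 000000000111111:
  s[0] = (101010101010101)·(000000000111111) mod 2 = 0+0+0+0+0+0+0+0+0+0+1+0+1+0+1 mod 2 = 1
  s[1] = (011001100110011)·(000000000111111) mod 2 = 0+0+0+0+0+0+0+0+0+1+1+0+0+1+1 mod 2 = 0
  s[2] = (000111100001111)·(000000000111111) mod 2 = 0+0+0+0+0+0+0+0+0+0+0+1+1+1+1 mod 2 = 0
  s[3] = (000000011111111)·(000000000111111) mod 2 = 0+0+0+0+0+0+0+0+0+1+1+1+1+1+1 mod 2 = 0
Syndrome = 1000
Column 1 of H equals this syndrome → error at bit 1 (1-indexed).
Flip bit 1: 000000000111111 → 100000000111111
Extract data bits at positions {3,5,6,7,9,10,11,12,13,14,15}: 00000111111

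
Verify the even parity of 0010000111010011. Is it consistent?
Sum of all bits: 0+0+1+0+0+0+0+1+1+1+0+1+0+0+1+1 = 7; 7 mod 2 = 1. Result is 1 → parity error detected.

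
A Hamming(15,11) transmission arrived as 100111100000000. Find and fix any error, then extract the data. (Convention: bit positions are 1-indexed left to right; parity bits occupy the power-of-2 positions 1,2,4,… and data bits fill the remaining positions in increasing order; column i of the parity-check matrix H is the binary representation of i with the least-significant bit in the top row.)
Syndrome s = H · r^T (mod 2), r = 100111100000000:
  s[0] = (101010101010101)·(100111100000000) mod 2 = 1+0+0+0+1+0+1+0+0+0+0+0+0+0+0 mod 2 = 1
  s[1] = (011001100110011)·(100111100000000) mod 2 = 0+0+0+0+0+1+1+0+0+0+0+0+0+0+0 mod 2 = 0
  s[2] = (000111100001111)·(100111100000000) mod 2 = 0+0+0+1+1+1+1+0+0+0+0+0+0+0+0 mod 2 = 0
  s[3] = (000000011111111)·(100111100000000) mod 2 = 0+0+0+0+0+0+0+0+0+0+0+0+0+0+0 mod 2 = 0
Syndrome = 1000
Column 1 of H equals this syndrome → error at bit 1 (1-indexed).
Flip bit 1: 100111100000000 → 000111100000000
Extract data bits at positions {3,5,6,7,9,10,11,12,13,14,15}: 01110000000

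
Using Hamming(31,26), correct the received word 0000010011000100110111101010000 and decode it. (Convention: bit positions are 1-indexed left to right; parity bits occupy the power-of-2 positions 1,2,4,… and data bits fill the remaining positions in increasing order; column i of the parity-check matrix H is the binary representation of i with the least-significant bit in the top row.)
Syndrome s = H · r^T (mod 2), r = 0000010011000100110111101010000:
  s[0] = (1010101010101010101010101010101)·(0000010011000100110111101010000) mod 2 = 0+0+0+0+0+0+0+0+1+0+0+0+0+0+0+0+1+0+0+0+1+0+1+0+1+0+1+0+0+0+0 mod 2 = 0
  s[1] = (0110011001100110011001100110011)·(0000010011000100110111101010000) mod 2 = 0+0+0+0+0+1+0+0+0+1+0+0+0+1+0+0+0+1+0+0+0+1+1+0+0+0+1+0+0+0+0 mod 2 = 1
  s[2] = (0001111000011110000111100001111)·(0000010011000100110111101010000) mod 2 = 0+0+0+0+0+1+0+0+0+0+0+0+0+1+0+0+0+0+0+1+1+1+1+0+0+0+0+0+0+0+0 mod 2 = 0
  s[3] = (0000000111111110000000011111111)·(0000010011000100110111101010000) mod 2 = 0+0+0+0+0+0+0+0+1+1+0+0+0+1+0+0+0+0+0+0+0+0+0+0+1+0+1+0+0+0+0 mod 2 = 1
  s[4] = (0000000000000001111111111111111)·(0000010011000100110111101010000) mod 2 = 0+0+0+0+0+0+0+0+0+0+0+0+0+0+0+0+1+1+0+1+1+1+1+0+1+0+1+0+0+0+0 mod 2 = 0
Syndrome = 01010
Column 10 of H equals this syndrome → error at bit 10 (1-indexed).
Flip bit 10: 0000010011000100110111101010000 → 0000010010000100110111101010000
Extract data bits at positions {3,5,6,7,9,10,11,12,13,14,15,17,18,19,20,21,22,23,24,25,26,27,28,29,30,31}: 00101000010110111101010000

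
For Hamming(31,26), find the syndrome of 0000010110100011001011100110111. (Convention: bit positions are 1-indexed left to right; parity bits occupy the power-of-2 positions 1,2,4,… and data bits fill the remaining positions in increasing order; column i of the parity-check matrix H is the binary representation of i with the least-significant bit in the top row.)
Syndrome s = H · r^T (mod 2), r = 0000010110100011001011100110111:
  s[0] = (1010101010101010101010101010101)·(0000010110100011001011100110111) mod 2 = 0+0+0+0+0+0+0+0+1+0+1+0+0+0+1+0+0+0+1+0+1+0+1+0+0+0+1+0+1+0+1 mod 2 = 1
  s[1] = (0110011001100110011001100110011)·(0000010110100011001011100110111) mod 2 = 0+0+0+0+0+1+0+0+0+0+1+0+0+0+1+0+0+0+1+0+0+1+1+0+0+1+1+0+0+1+1 mod 2 = 0
  s[2] = (0001111000011110000111100001111)·(0000010110100011001011100110111) mod 2 = 0+0+0+0+0+1+0+0+0+0+0+0+0+0+1+0+0+0+0+0+1+1+1+0+0+0+0+0+1+1+1 mod 2 = 0
  s[3] = (0000000111111110000000011111111)·(0000010110100011001011100110111) mod 2 = 0+0+0+0+0+0+0+1+1+0+1+0+0+0+1+0+0+0+0+0+0+0+0+0+0+1+1+0+1+1+1 mod 2 = 1
  s[4] = (0000000000000001111111111111111)·(0000010110100011001011100110111) mod 2 = 0+0+0+0+0+0+0+0+0+0+0+0+0+0+0+1+0+0+1+0+1+1+1+0+0+1+1+0+1+1+1 mod 2 = 0
Syndrome = 10010
Non-zero syndrome: error at position 9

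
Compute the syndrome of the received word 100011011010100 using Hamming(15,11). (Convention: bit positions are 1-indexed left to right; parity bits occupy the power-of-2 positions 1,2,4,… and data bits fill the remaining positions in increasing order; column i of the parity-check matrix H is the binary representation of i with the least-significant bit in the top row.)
Syndrome s = H · r^T (mod 2), r = 100011011010100:
  s[0] = (101010101010101)·(100011011010100) mod 2 = 1+0+0+0+1+0+0+0+1+0+1+0+1+0+0 mod 2 = 1
  s[1] = (011001100110011)·(100011011010100) mod 2 = 0+0+0+0+0+1+0+0+0+0+1+0+0+0+0 mod 2 = 0
  s[2] = (000111100001111)·(100011011010100) mod 2 = 0+0+0+0+1+1+0+0+0+0+0+0+1+0+0 mod 2 = 1
  s[3] = (000000011111111)·(100011011010100) mod 2 = 0+0+0+0+0+0+0+1+1+0+1+0+1+0+0 mod 2 = 0
Syndrome = 1010
Non-zero syndrome: error at position 5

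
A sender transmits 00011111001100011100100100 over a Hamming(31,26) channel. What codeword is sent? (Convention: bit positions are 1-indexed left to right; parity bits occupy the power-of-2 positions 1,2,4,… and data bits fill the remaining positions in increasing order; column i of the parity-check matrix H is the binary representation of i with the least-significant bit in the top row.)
Codeword c = d · G (mod 2), d = 00011111001100011100100100:
  c[0] = d·G[:,0] = (00011111001100011100100100)·(11011010101101010101010101) mod 2 = 0+0+0+1+1+0+1+0+0+0+1+1+0+0+0+1+0+1+0+0+0+0+0+1+0+0 mod 2 = 0
  c[1] = d·G[:,1] = (00011111001100011100100100)·(10110110011011001100110011) mod 2 = 0+0+0+1+0+1+1+0+0+0+1+0+0+0+0+0+1+1+0+0+1+0+0+0+0+0 mod 2 = 1
  c[2] = d·G[:,2] = (00011111001100011100100100)·(10000000000000000000000000) mod 2 = 0+0+0+0+0+0+0+0+0+0+0+0+0+0+0+0+0+0+0+0+0+0+0+0+0+0 mod 2 = 0
  c[3] = d·G[:,3] = (00011111001100011100100100)·(01110001111000111100001111) mod 2 = 0+0+0+1+0+0+0+1+0+0+1+0+0+0+0+1+1+1+0+0+0+0+0+1+0+0 mod 2 = 1
  c[4] = d·G[:,4] = (00011111001100011100100100)·(01000000000000000000000000) mod 2 = 0+0+0+0+0+0+0+0+0+0+0+0+0+0+0+0+0+0+0+0+0+0+0+0+0+0 mod 2 = 0
  c[5] = d·G[:,5] = (00011111001100011100100100)·(00100000000000000000000000) mod 2 = 0+0+0+0+0+0+0+0+0+0+0+0+0+0+0+0+0+0+0+0+0+0+0+0+0+0 mod 2 = 0
  c[6] = d·G[:,6] = (00011111001100011100100100)·(00010000000000000000000000) mod 2 = 0+0+0+1+0+0+0+0+0+0+0+0+0+0+0+0+0+0+0+0+0+0+0+0+0+0 mod 2 = 1
  c[7] = d·G[:,7] = (00011111001100011100100100)·(00001111111000000011111111) mod 2 = 0+0+0+0+1+1+1+1+0+0+1+0+0+0+0+0+0+0+0+0+1+0+0+1+0+0 mod 2 = 1
  c[8] = d·G[:,8] = (00011111001100011100100100)·(00001000000000000000000000) mod 2 = 0+0+0+0+1+0+0+0+0+0+0+0+0+0+0+0+0+0+0+0+0+0+0+0+0+0 mod 2 = 1
  c[9] = d·G[:,9] = (00011111001100011100100100)·(00000100000000000000000000) mod 2 = 0+0+0+0+0+1+0+0+0+0+0+0+0+0+0+0+0+0+0+0+0+0+0+0+0+0 mod 2 = 1
  c[10] = d·G[:,10] = (00011111001100011100100100)·(00000010000000000000000000) mod 2 = 0+0+0+0+0+0+1+0+0+0+0+0+0+0+0+0+0+0+0+0+0+0+0+0+0+0 mod 2 = 1
  c[11] = d·G[:,11] = (00011111001100011100100100)·(00000001000000000000000000) mod 2 = 0+0+0+0+0+0+0+1+0+0+0+0+0+0+0+0+0+0+0+0+0+0+0+0+0+0 mod 2 = 1
  c[12] = d·G[:,12] = (00011111001100011100100100)·(00000000100000000000000000) mod 2 = 0+0+0+0+0+0+0+0+0+0+0+0+0+0+0+0+0+0+0+0+0+0+0+0+0+0 mod 2 = 0
  c[13] = d·G[:,13] = (00011111001100011100100100)·(00000000010000000000000000) mod 2 = 0+0+0+0+0+0+0+0+0+0+0+0+0+0+0+0+0+0+0+0+0+0+0+0+0+0 mod 2 = 0
  c[14] = d·G[:,14] = (00011111001100011100100100)·(00000000001000000000000000) mod 2 = 0+0+0+0+0+0+0+0+0+0+1+0+0+0+0+0+0+0+0+0+0+0+0+0+0+0 mod 2 = 1
  c[15] = d·G[:,15] = (00011111001100011100100100)·(00000000000111111111111111) mod 2 = 0+0+0+0+0+0+0+0+0+0+0+1+0+0+0+1+1+1+0+0+1+0+0+1+0+0 mod 2 = 0
  c[16] = d·G[:,16] = (00011111001100011100100100)·(00000000000100000000000000) mod 2 = 0+0+0+0+0+0+0+0+0+0+0+1+0+0+0+0+0+0+0+0+0+0+0+0+0+0 mod 2 = 1
  c[17] = d·G[:,17] = (00011111001100011100100100)·(00000000000010000000000000) mod 2 = 0+0+0+0+0+0+0+0+0+0+0+0+0+0+0+0+0+0+0+0+0+0+0+0+0+0 mod 2 = 0
  c[18] = d·G[:,18] = (00011111001100011100100100)·(00000000000001000000000000) mod 2 = 0+0+0+0+0+0+0+0+0+0+0+0+0+0+0+0+0+0+0+0+0+0+0+0+0+0 mod 2 = 0
  c[19] = d·G[:,19] = (00011111001100011100100100)·(00000000000000100000000000) mod 2 = 0+0+0+0+0+0+0+0+0+0+0+0+0+0+0+0+0+0+0+0+0+0+0+0+0+0 mod 2 = 0
  c[20] = d·G[:,20] = (00011111001100011100100100)·(00000000000000010000000000) mod 2 = 0+0+0+0+0+0+0+0+0+0+0+0+0+0+0+1+0+0+0+0+0+0+0+0+0+0 mod 2 = 1
  c[21] = d·G[:,21] = (00011111001100011100100100)·(00000000000000001000000000) mod 2 = 0+0+0+0+0+0+0+0+0+0+0+0+0+0+0+0+1+0+0+0+0+0+0+0+0+0 mod 2 = 1
  c[22] = d·G[:,22] = (00011111001100011100100100)·(00000000000000000100000000) mod 2 = 0+0+0+0+0+0+0+0+0+0+0+0+0+0+0+0+0+1+0+0+0+0+0+0+0+0 mod 2 = 1
  c[23] = d·G[:,23] = (00011111001100011100100100)·(00000000000000000010000000) mod 2 = 0+0+0+0+0+0+0+0+0+0+0+0+0+0+0+0+0+0+0+0+0+0+0+0+0+0 mod 2 = 0
  c[24] = d·G[:,24] = (00011111001100011100100100)·(00000000000000000001000000) mod 2 = 0+0+0+0+0+0+0+0+0+0+0+0+0+0+0+0+0+0+0+0+0+0+0+0+0+0 mod 2 = 0
  c[25] = d·G[:,25] = (00011111001100011100100100)·(00000000000000000000100000) mod 2 = 0+0+0+0+0+0+0+0+0+0+0+0+0+0+0+0+0+0+0+0+1+0+0+0+0+0 mod 2 = 1
  c[26] = d·G[:,26] = (00011111001100011100100100)·(00000000000000000000010000) mod 2 = 0+0+0+0+0+0+0+0+0+0+0+0+0+0+0+0+0+0+0+0+0+0+0+0+0+0 mod 2 = 0
  c[27] = d·G[:,27] = (00011111001100011100100100)·(00000000000000000000001000) mod 2 = 0+0+0+0+0+0+0+0+0+0+0+0+0+0+0+0+0+0+0+0+0+0+0+0+0+0 mod 2 = 0
  c[28] = d·G[:,28] = (00011111001100011100100100)·(00000000000000000000000100) mod 2 = 0+0+0+0+0+0+0+0+0+0+0+0+0+0+0+0+0+0+0+0+0+0+0+1+0+0 mod 2 = 1
  c[29] = d·G[:,29] = (00011111001100011100100100)·(00000000000000000000000010) mod 2 = 0+0+0+0+0+0+0+0+0+0+0+0+0+0+0+0+0+0+0+0+0+0+0+0+0+0 mod 2 = 0
  c[30] = d·G[:,30] = (00011111001100011100100100)·(00000000000000000000000001) mod 2 = 0+0+0+0+0+0+0+0+0+0+0+0+0+0+0+0+0+0+0+0+0+0+0+0+0+0 mod 2 = 0
Codeword = 0101001111110010100011100100100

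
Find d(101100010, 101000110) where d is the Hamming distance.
XOR = 000100100, count of 1s = 2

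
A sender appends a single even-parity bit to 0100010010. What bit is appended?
Sum of data bits: 0+1+0+0+0+1+0+0+1+0 = 3.
3 mod 2 = 1, so parity bit = 1.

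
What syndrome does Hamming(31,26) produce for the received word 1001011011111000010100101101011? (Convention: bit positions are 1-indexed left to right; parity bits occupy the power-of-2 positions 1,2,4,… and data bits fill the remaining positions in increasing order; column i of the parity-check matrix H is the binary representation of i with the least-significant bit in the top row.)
Syndrome s = H · r^T (mod 2), r = 1001011011111000010100101101011:
  s[0] = (1010101010101010101010101010101)·(1001011011111000010100101101011) mod 2 = 1+0+0+0+0+0+1+0+1+0+1+0+1+0+0+0+0+0+0+0+0+0+1+0+1+0+0+0+0+0+1 mod 2 = 0
  s[1] = (0110011001100110011001100110011)·(1001011011111000010100101101011) mod 2 = 0+0+0+0+0+1+1+0+0+1+1+0+0+0+0+0+0+1+0+0+0+0+1+0+0+1+0+0+0+1+1 mod 2 = 1
  s[2] = (0001111000011110000111100001111)·(1001011011111000010100101101011) mod 2 = 0+0+0+1+0+1+1+0+0+0+0+1+1+0+0+0+0+0+0+1+0+0+1+0+0+0+0+1+0+1+1 mod 2 = 0
  s[3] = (0000000111111110000000011111111)·(1001011011111000010100101101011) mod 2 = 0+0+0+0+0+0+0+0+1+1+1+1+1+0+0+0+0+0+0+0+0+0+0+0+1+1+0+1+0+1+1 mod 2 = 0
  s[4] = (0000000000000001111111111111111)·(1001011011111000010100101101011) mod 2 = 0+0+0+0+0+0+0+0+0+0+0+0+0+0+0+0+0+1+0+1+0+0+1+0+1+1+0+1+0+1+1 mod 2 = 0
Syndrome = 01000
Non-zero syndrome: error at position 2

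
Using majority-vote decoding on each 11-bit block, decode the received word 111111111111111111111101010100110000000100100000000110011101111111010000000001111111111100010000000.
Split into 11-bit blocks and majority-vote each:
  block 1 = 11111111111: 11 ones, 0 zeros → 1
  block 2 = 11111111111: 11 ones, 0 zeros → 1
  block 3 = 01010100110: 5 ones, 6 zeros → 0
  block 4 = 00000010010: 2 ones, 9 zeros → 0
  block 5 = 00000001100: 2 ones, 9 zeros → 0
  block 6 = 11101111111: 10 ones, 1 zeros → 1
  block 7 = 01000000000: 1 ones, 10 zeros → 0
  block 8 = 11111111111: 11 ones, 0 zeros → 1
  block 9 = 00010000000: 1 ones, 10 zeros → 0
Decoded = 110001010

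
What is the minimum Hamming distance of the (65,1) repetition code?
d_min = 65 (the only two codewords are 0…0 and 1…1, differing in all 65 positions).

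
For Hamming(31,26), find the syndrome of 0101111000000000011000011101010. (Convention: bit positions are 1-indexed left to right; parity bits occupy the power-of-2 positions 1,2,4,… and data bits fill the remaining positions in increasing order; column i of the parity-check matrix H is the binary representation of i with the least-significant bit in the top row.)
Syndrome s = H · r^T (mod 2), r = 0101111000000000011000011101010:
  s[0] = (1010101010101010101010101010101)·(0101111000000000011000011101010) mod 2 = 0+0+0+0+1+0+1+0+0+0+0+0+0+0+0+0+0+0+1+0+0+0+0+0+1+0+0+0+0+0+0 mod 2 = 0
  s[1] = (0110011001100110011001100110011)·(0101111000000000011000011101010) mod 2 = 0+1+0+0+0+1+1+0+0+0+0+0+0+0+0+0+0+1+1+0+0+0+0+0+0+1+0+0+0+1+0 mod 2 = 1
  s[2] = (0001111000011110000111100001111)·(0101111000000000011000011101010) mod 2 = 0+0+0+1+1+1+1+0+0+0+0+0+0+0+0+0+0+0+0+0+0+0+0+0+0+0+0+1+0+1+0 mod 2 = 0
  s[3] = (0000000111111110000000011111111)·(0101111000000000011000011101010) mod 2 = 0+0+0+0+0+0+0+0+0+0+0+0+0+0+0+0+0+0+0+0+0+0+0+1+1+1+0+1+0+1+0 mod 2 = 1
  s[4] = (0000000000000001111111111111111)·(0101111000000000011000011101010) mod 2 = 0+0+0+0+0+0+0+0+0+0+0+0+0+0+0+0+0+1+1+0+0+0+0+1+1+1+0+1+0+1+0 mod 2 = 1
Syndrome = 01011
Non-zero syndrome: error at position 26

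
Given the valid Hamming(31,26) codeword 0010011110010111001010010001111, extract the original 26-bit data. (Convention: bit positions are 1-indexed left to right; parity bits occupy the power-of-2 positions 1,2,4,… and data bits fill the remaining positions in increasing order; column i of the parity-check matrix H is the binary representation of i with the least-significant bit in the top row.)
Parity bits occupy power-of-2 positions; data bits are at positions {3,5,6,7,9,10,11,12,13,14,15,17,18,19,20,21,22,23,24,25,26,27,28,29,30,31} (1-indexed).
Extract: c[3]=1 c[5]=0 c[6]=1 c[7]=1 c[9]=1 c[10]=0 c[11]=0 c[12]=1 c[13]=0 c[14]=1 c[15]=1 c[17]=0 c[18]=0 c[19]=1 c[20]=0 c[21]=1 c[22]=0 c[23]=0 c[24]=1 c[25]=0 c[26]=0 c[27]=0 c[28]=1 c[29]=1 c[30]=1 c[31]=1
Data = 10111001011001010010001111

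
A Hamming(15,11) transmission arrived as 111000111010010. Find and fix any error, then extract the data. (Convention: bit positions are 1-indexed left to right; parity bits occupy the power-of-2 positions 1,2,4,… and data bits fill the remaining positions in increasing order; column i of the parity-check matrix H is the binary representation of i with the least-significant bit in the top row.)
Syndrome s = H · r^T (mod 2), r = 111000111010010:
  s[0] = (101010101010101)·(111000111010010) mod 2 = 1+0+1+0+0+0+1+0+1+0+1+0+0+0+0 mod 2 = 1
  s[1] = (011001100110011)·(111000111010010) mod 2 = 0+1+1+0+0+0+1+0+0+0+1+0+0+1+0 mod 2 = 1
  s[2] = (000111100001111)·(111000111010010) mod 2 = 0+0+0+0+0+0+1+0+0+0+0+0+0+1+0 mod 2 = 0
  s[3] = (000000011111111)·(111000111010010) mod 2 = 0+0+0+0+0+0+0+1+1+0+1+0+0+1+0 mod 2 = 0
Syndrome = 1100
Column 3 of H equals this syndrome → error at bit 3 (1-indexed).
Flip bit 3: 111000111010010 → 110000111010010
Extract data bits at positions {3,5,6,7,9,10,11,12,13,14,15}: 00011010010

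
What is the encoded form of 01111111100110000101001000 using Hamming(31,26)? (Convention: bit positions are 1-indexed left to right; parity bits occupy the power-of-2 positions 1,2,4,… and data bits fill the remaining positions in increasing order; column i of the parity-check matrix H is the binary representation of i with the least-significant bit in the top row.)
Codeword c = d · G (mod 2), d = 01111111100110000101001000:
  c[0] = d·G[:,0] = (01111111100110000101001000)·(11011010101101010101010101) mod 2 = 0+1+0+1+1+0+1+0+1+0+0+1+0+0+0+0+0+1+0+1+0+0+0+0+0+0 mod 2 = 0
  c[1] = d·G[:,1] = (01111111100110000101001000)·(10110110011011001100110011) mod 2 = 0+0+1+1+0+1+1+0+0+0+0+0+1+0+0+0+0+1+0+0+0+0+0+0+0+0 mod 2 = 0
  c[2] = d·G[:,2] = (01111111100110000101001000)·(10000000000000000000000000) mod 2 = 0+0+0+0+0+0+0+0+0+0+0+0+0+0+0+0+0+0+0+0+0+0+0+0+0+0 mod 2 = 0
  c[3] = d·G[:,3] = (01111111100110000101001000)·(01110001111000111100001111) mod 2 = 0+1+1+1+0+0+0+1+1+0+0+0+0+0+0+0+0+1+0+0+0+0+1+0+0+0 mod 2 = 1
  c[4] = d·G[:,4] = (01111111100110000101001000)·(01000000000000000000000000) mod 2 = 0+1+0+0+0+0+0+0+0+0+0+0+0+0+0+0+0+0+0+0+0+0+0+0+0+0 mod 2 = 1
  c[5] = d·G[:,5] = (01111111100110000101001000)·(00100000000000000000000000) mod 2 = 0+0+1+0+0+0+0+0+0+0+0+0+0+0+0+0+0+0+0+0+0+0+0+0+0+0 mod 2 = 1
  c[6] = d·G[:,6] = (01111111100110000101001000)·(00010000000000000000000000) mod 2 = 0+0+0+1+0+0+0+0+0+0+0+0+0+0+0+0+0+0+0+0+0+0+0+0+0+0 mod 2 = 1
  c[7] = d·G[:,7] = (01111111100110000101001000)·(00001111111000000011111111) mod 2 = 0+0+0+0+1+1+1+1+1+0+0+0+0+0+0+0+0+0+0+1+0+0+1+0+0+0 mod 2 = 1
  c[8] = d·G[:,8] = (01111111100110000101001000)·(00001000000000000000000000) mod 2 = 0+0+0+0+1+0+0+0+0+0+0+0+0+0+0+0+0+0+0+0+0+0+0+0+0+0 mod 2 = 1
  c[9] = d·G[:,9] = (01111111100110000101001000)·(00000100000000000000000000) mod 2 = 0+0+0+0+0+1+0+0+0+0+0+0+0+0+0+0+0+0+0+0+0+0+0+0+0+0 mod 2 = 1
  c[10] = d·G[:,10] = (01111111100110000101001000)·(00000010000000000000000000) mod 2 = 0+0+0+0+0+0+1+0+0+0+0+0+0+0+0+0+0+0+0+0+0+0+0+0+0+0 mod 2 = 1
  c[11] = d·G[:,11] = (01111111100110000101001000)·(00000001000000000000000000) mod 2 = 0+0+0+0+0+0+0+1+0+0+0+0+0+0+0+0+0+0+0+0+0+0+0+0+0+0 mod 2 = 1
  c[12] = d·G[:,12] = (01111111100110000101001000)·(00000000100000000000000000) mod 2 = 0+0+0+0+0+0+0+0+1+0+0+0+0+0+0+0+0+0+0+0+0+0+0+0+0+0 mod 2 = 1
  c[13] = d·G[:,13] = (01111111100110000101001000)·(00000000010000000000000000) mod 2 = 0+0+0+0+0+0+0+0+0+0+0+0+0+0+0+0+0+0+0+0+0+0+0+0+0+0 mod 2 = 0
  c[14] = d·G[:,14] = (01111111100110000101001000)·(00000000001000000000000000) mod 2 = 0+0+0+0+0+0+0+0+0+0+0+0+0+0+0+0+0+0+0+0+0+0+0+0+0+0 mod 2 = 0
  c[15] = d·G[:,15] = (01111111100110000101001000)·(00000000000111111111111111) mod 2 = 0+0+0+0+0+0+0+0+0+0+0+1+1+0+0+0+0+1+0+1+0+0+1+0+0+0 mod 2 = 1
  c[16] = d·G[:,16] = (01111111100110000101001000)·(00000000000100000000000000) mod 2 = 0+0+0+0+0+0+0+0+0+0+0+1+0+0+0+0+0+0+0+0+0+0+0+0+0+0 mod 2 = 1
  c[17] = d·G[:,17] = (01111111100110000101001000)·(00000000000010000000000000) mod 2 = 0+0+0+0+0+0+0+0+0+0+0+0+1+0+0+0+0+0+0+0+0+0+0+0+0+0 mod 2 = 1
  c[18] = d·G[:,18] = (01111111100110000101001000)·(00000000000001000000000000) mod 2 = 0+0+0+0+0+0+0+0+0+0+0+0+0+0+0+0+0+0+0+0+0+0+0+0+0+0 mod 2 = 0
  c[19] = d·G[:,19] = (01111111100110000101001000)·(00000000000000100000000000) mod 2 = 0+0+0+0+0+0+0+0+0+0+0+0+0+0+0+0+0+0+0+0+0+0+0+0+0+0 mod 2 = 0
  c[20] = d·G[:,20] = (01111111100110000101001000)·(00000000000000010000000000) mod 2 = 0+0+0+0+0+0+0+0+0+0+0+0+0+0+0+0+0+0+0+0+0+0+0+0+0+0 mod 2 = 0
  c[21] = d·G[:,21] = (01111111100110000101001000)·(00000000000000001000000000) mod 2 = 0+0+0+0+0+0+0+0+0+0+0+0+0+0+0+0+0+0+0+0+0+0+0+0+0+0 mod 2 = 0
  c[22] = d·G[:,22] = (01111111100110000101001000)·(00000000000000000100000000) mod 2 = 0+0+0+0+0+0+0+0+0+0+0+0+0+0+0+0+0+1+0+0+0+0+0+0+0+0 mod 2 = 1
  c[23] = d·G[:,23] = (01111111100110000101001000)·(00000000000000000010000000) mod 2 = 0+0+0+0+0+0+0+0+0+0+0+0+0+0+0+0+0+0+0+0+0+0+0+0+0+0 mod 2 = 0
  c[24] = d·G[:,24] = (01111111100110000101001000)·(00000000000000000001000000) mod 2 = 0+0+0+0+0+0+0+0+0+0+0+0+0+0+0+0+0+0+0+1+0+0+0+0+0+0 mod 2 = 1
  c[25] = d·G[:,25] = (01111111100110000101001000)·(00000000000000000000100000) mod 2 = 0+0+0+0+0+0+0+0+0+0+0+0+0+0+0+0+0+0+0+0+0+0+0+0+0+0 mod 2 = 0
  c[26] = d·G[:,26] = (01111111100110000101001000)·(00000000000000000000010000) mod 2 = 0+0+0+0+0+0+0+0+0+0+0+0+0+0+0+0+0+0+0+0+0+0+0+0+0+0 mod 2 = 0
  c[27] = d·G[:,27] = (01111111100110000101001000)·(00000000000000000000001000) mod 2 = 0+0+0+0+0+0+0+0+0+0+0+0+0+0+0+0+0+0+0+0+0+0+1+0+0+0 mod 2 = 1
  c[28] = d·G[:,28] = (01111111100110000101001000)·(00000000000000000000000100) mod 2 = 0+0+0+0+0+0+0+0+0+0+0+0+0+0+0+0+0+0+0+0+0+0+0+0+0+0 mod 2 = 0
  c[29] = d·G[:,29] = (01111111100110000101001000)·(00000000000000000000000010) mod 2 = 0+0+0+0+0+0+0+0+0+0+0+0+0+0+0+0+0+0+0+0+0+0+0+0+0+0 mod 2 = 0
  c[30] = d·G[:,30] = (01111111100110000101001000)·(00000000000000000000000001) mod 2 = 0+0+0+0+0+0+0+0+0+0+0+0+0+0+0+0+0+0+0+0+0+0+0+0+0+0 mod 2 = 0
Codeword = 0001111111111001110000101001000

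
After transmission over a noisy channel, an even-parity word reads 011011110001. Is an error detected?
Sum of received bits: 0+1+1+0+1+1+1+1+0+0+0+1 = 7; 7 mod 2 = 1. Result is 1 ≠ 0 → error detected.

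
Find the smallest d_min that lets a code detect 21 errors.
Detecting e errors requires d_min ≥ e + 1 = 21 + 1 = 22.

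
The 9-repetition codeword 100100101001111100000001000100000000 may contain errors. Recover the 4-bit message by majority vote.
Split into 9-bit blocks and majority-vote each:
  block 1 = 100100101: 4 ones, 5 zeros → 0
  block 2 = 001111100: 5 ones, 4 zeros → 1
  block 3 = 000001000: 1 ones, 8 zeros → 0
  block 4 = 100000000: 1 ones, 8 zeros → 0
Decoded = 0100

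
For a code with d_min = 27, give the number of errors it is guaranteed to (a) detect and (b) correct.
(a) Detection requires d_min ≥ e+1, so e ≤ d_min − 1 = 26.
(b) Correction requires d_min ≥ 2t+1, so t ≤ ⌊(d_min − 1)/2⌋ = ⌊26/2⌋ = 13.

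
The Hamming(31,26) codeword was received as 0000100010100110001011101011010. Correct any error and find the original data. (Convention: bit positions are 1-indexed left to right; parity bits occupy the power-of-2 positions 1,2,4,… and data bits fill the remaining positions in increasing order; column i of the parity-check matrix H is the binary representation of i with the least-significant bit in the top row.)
Syndrome s = H · r^T (mod 2), r = 0000100010100110001011101011010:
  s[0] = (1010101010101010101010101010101)·(0000100010100110001011101011010) mod 2 = 0+0+0+0+1+0+0+0+1+0+1+0+0+0+1+0+0+0+1+0+1+0+1+0+1+0+1+0+0+0+0 mod 2 = 1
  s[1] = (0110011001100110011001100110011)·(0000100010100110001011101011010) mod 2 = 0+0+0+0+0+0+0+0+0+0+1+0+0+1+1+0+0+0+1+0+0+1+1+0+0+0+1+0+0+1+0 mod 2 = 0
  s[2] = (0001111000011110000111100001111)·(0000100010100110001011101011010) mod 2 = 0+0+0+0+1+0+0+0+0+0+0+0+0+1+1+0+0+0+0+0+1+1+1+0+0+0+0+1+0+1+0 mod 2 = 0
  s[3] = (0000000111111110000000011111111)·(0000100010100110001011101011010) mod 2 = 0+0+0+0+0+0+0+0+1+0+1+0+0+1+1+0+0+0+0+0+0+0+0+0+1+0+1+1+0+1+0 mod 2 = 0
  s[4] = (0000000000000001111111111111111)·(0000100010100110001011101011010) mod 2 = 0+0+0+0+0+0+0+0+0+0+0+0+0+0+0+0+0+0+1+0+1+1+1+0+1+0+1+1+0+1+0 mod 2 = 0
Syndrome = 10000
Column 1 of H equals this syndrome → error at bit 1 (1-indexed).
Flip bit 1: 0000100010100110001011101011010 → 1000100010100110001011101011010
Extract data bits at positions {3,5,6,7,9,10,11,12,13,14,15,17,18,19,20,21,22,23,24,25,26,27,28,29,30,31}: 01001010011001011101011010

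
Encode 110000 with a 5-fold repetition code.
Repeat each bit 5× and concatenate:
1→11111  1→11111  0→00000  0→00000  0→00000  0→00000
Codeword = 111111111100000000000000000000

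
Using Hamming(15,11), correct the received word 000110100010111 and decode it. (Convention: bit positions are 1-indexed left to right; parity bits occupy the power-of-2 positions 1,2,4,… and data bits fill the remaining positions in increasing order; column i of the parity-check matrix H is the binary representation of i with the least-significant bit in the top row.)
Syndrome s = H · r^T (mod 2), r = 000110100010111:
  s[0] = (101010101010101)·(000110100010111) mod 2 = 0+0+0+0+1+0+1+0+0+0+1+0+1+0+1 mod 2 = 1
  s[1] = (011001100110011)·(000110100010111) mod 2 = 0+0+0+0+0+0+1+0+0+0+1+0+0+1+1 mod 2 = 0
  s[2] = (000111100001111)·(000110100010111) mod 2 = 0+0+0+1+1+0+1+0+0+0+0+0+1+1+1 mod 2 = 0
  s[3] = (000000011111111)·(000110100010111) mod 2 = 0+0+0+0+0+0+0+0+0+0+1+0+1+1+1 mod 2 = 0
Syndrome = 1000
Column 1 of H equals this syndrome → error at bit 1 (1-indexed).
Flip bit 1: 000110100010111 → 100110100010111
Extract data bits at positions {3,5,6,7,9,10,11,12,13,14,15}: 01010010111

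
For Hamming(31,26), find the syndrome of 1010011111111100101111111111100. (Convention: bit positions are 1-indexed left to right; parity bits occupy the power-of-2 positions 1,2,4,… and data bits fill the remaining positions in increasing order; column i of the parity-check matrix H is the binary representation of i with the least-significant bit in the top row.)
Syndrome s = H · r^T (mod 2), r = 1010011111111100101111111111100:
  s[0] = (1010101010101010101010101010101)·(1010011111111100101111111111100) mod 2 = 1+0+1+0+0+0+1+0+1+0+1+0+1+0+0+0+1+0+1+0+1+0+1+0+1+0+1+0+1+0+0 mod 2 = 1
  s[1] = (0110011001100110011001100110011)·(1010011111111100101111111111100) mod 2 = 0+0+1+0+0+1+1+0+0+1+1+0+0+1+0+0+0+0+1+0+0+1+1+0+0+1+1+0+0+0+0 mod 2 = 1
  s[2] = (0001111000011110000111100001111)·(1010011111111100101111111111100) mod 2 = 0+0+0+0+0+1+1+0+0+0+0+1+1+1+0+0+0+0+0+1+1+1+1+0+0+0+0+1+1+0+0 mod 2 = 1
  s[3] = (0000000111111110000000011111111)·(1010011111111100101111111111100) mod 2 = 0+0+0+0+0+0+0+1+1+1+1+1+1+1+0+0+0+0+0+0+0+0+0+1+1+1+1+1+1+0+0 mod 2 = 1
  s[4] = (0000000000000001111111111111111)·(1010011111111100101111111111100) mod 2 = 0+0+0+0+0+0+0+0+0+0+0+0+0+0+0+0+1+0+1+1+1+1+1+1+1+1+1+1+1+0+0 mod 2 = 0
Syndrome = 11110
Non-zero syndrome: error at position 15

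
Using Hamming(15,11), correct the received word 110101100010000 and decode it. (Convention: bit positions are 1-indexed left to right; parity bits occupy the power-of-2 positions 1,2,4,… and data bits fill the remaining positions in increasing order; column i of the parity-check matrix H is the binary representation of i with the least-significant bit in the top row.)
Syndrome s = H · r^T (mod 2), r = 110101100010000:
  s[0] = (101010101010101)·(110101100010000) mod 2 = 1+0+0+0+0+0+1+0+0+0+1+0+0+0+0 mod 2 = 1
  s[1] = (011001100110011)·(110101100010000) mod 2 = 0+1+0+0+0+1+1+0+0+0+1+0+0+0+0 mod 2 = 0
  s[2] = (000111100001111)·(110101100010000) mod 2 = 0+0+0+1+0+1+1+0+0+0+0+0+0+0+0 mod 2 = 1
  s[3] = (000000011111111)·(110101100010000) mod 2 = 0+0+0+0+0+0+0+0+0+0+1+0+0+0+0 mod 2 = 1
Syndrome = 1011
Column 13 of H equals this syndrome → error at bit 13 (1-indexed).
Flip bit 13: 110101100010000 → 110101100010100
Extract data bits at positions {3,5,6,7,9,10,11,12,13,14,15}: 00110010100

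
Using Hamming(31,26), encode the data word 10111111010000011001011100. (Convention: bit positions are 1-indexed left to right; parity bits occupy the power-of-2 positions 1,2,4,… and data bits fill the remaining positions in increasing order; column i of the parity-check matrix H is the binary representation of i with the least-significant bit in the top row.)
Codeword c = d · G (mod 2), d = 10111111010000011001011100:
  c[0] = d·G[:,0] = (10111111010000011001011100)·(11011010101101010101010101) mod 2 = 1+0+0+1+1+0+1+0+0+0+0+0+0+0+0+1+0+0+0+1+0+1+0+1+0+0 mod 2 = 0
  c[1] = d·G[:,1] = (10111111010000011001011100)·(10110110011011001100110011) mod 2 = 1+0+1+1+0+1+1+0+0+1+0+0+0+0+0+0+1+0+0+0+0+1+0+0+0+0 mod 2 = 0
  c[2] = d·G[:,2] = (10111111010000011001011100)·(10000000000000000000000000) mod 2 = 1+0+0+0+0+0+0+0+0+0+0+0+0+0+0+0+0+0+0+0+0+0+0+0+0+0 mod 2 = 1
  c[3] = d·G[:,3] = (10111111010000011001011100)·(01110001111000111100001111) mod 2 = 0+0+1+1+0+0+0+1+0+1+0+0+0+0+0+1+1+0+0+0+0+0+1+1+0+0 mod 2 = 0
  c[4] = d·G[:,4] = (10111111010000011001011100)·(01000000000000000000000000) mod 2 = 0+0+0+0+0+0+0+0+0+0+0+0+0+0+0+0+0+0+0+0+0+0+0+0+0+0 mod 2 = 0
  c[5] = d·G[:,5] = (10111111010000011001011100)·(00100000000000000000000000) mod 2 = 0+0+1+0+0+0+0+0+0+0+0+0+0+0+0+0+0+0+0+0+0+0+0+0+0+0 mod 2 = 1
  c[6] = d·G[:,6] = (10111111010000011001011100)·(00010000000000000000000000) mod 2 = 0+0+0+1+0+0+0+0+0+0+0+0+0+0+0+0+0+0+0+0+0+0+0+0+0+0 mod 2 = 1
  c[7] = d·G[:,7] = (10111111010000011001011100)·(00001111111000000011111111) mod 2 = 0+0+0+0+1+1+1+1+0+1+0+0+0+0+0+0+0+0+0+1+0+1+1+1+0+0 mod 2 = 1
  c[8] = d·G[:,8] = (10111111010000011001011100)·(00001000000000000000000000) mod 2 = 0+0+0+0+1+0+0+0+0+0+0+0+0+0+0+0+0+0+0+0+0+0+0+0+0+0 mod 2 = 1
  c[9] = d·G[:,9] = (10111111010000011001011100)·(00000100000000000000000000) mod 2 = 0+0+0+0+0+1+0+0+0+0+0+0+0+0+0+0+0+0+0+0+0+0+0+0+0+0 mod 2 = 1
  c[10] = d·G[:,10] = (10111111010000011001011100)·(00000010000000000000000000) mod 2 = 0+0+0+0+0+0+1+0+0+0+0+0+0+0+0+0+0+0+0+0+0+0+0+0+0+0 mod 2 = 1
  c[11] = d·G[:,11] = (10111111010000011001011100)·(00000001000000000000000000) mod 2 = 0+0+0+0+0+0+0+1+0+0+0+0+0+0+0+0+0+0+0+0+0+0+0+0+0+0 mod 2 = 1
  c[12] = d·G[:,12] = (10111111010000011001011100)·(00000000100000000000000000) mod 2 = 0+0+0+0+0+0+0+0+0+0+0+0+0+0+0+0+0+0+0+0+0+0+0+0+0+0 mod 2 = 0
  c[13] = d·G[:,13] = (10111111010000011001011100)·(00000000010000000000000000) mod 2 = 0+0+0+0+0+0+0+0+0+1+0+0+0+0+0+0+0+0+0+0+0+0+0+0+0+0 mod 2 = 1
  c[14] = d·G[:,14] = (10111111010000011001011100)·(00000000001000000000000000) mod 2 = 0+0+0+0+0+0+0+0+0+0+0+0+0+0+0+0+0+0+0+0+0+0+0+0+0+0 mod 2 = 0
  c[15] = d·G[:,15] = (10111111010000011001011100)·(00000000000111111111111111) mod 2 = 0+0+0+0+0+0+0+0+0+0+0+0+0+0+0+1+1+0+0+1+0+1+1+1+0+0 mod 2 = 0
  c[16] = d·G[:,16] = (10111111010000011001011100)·(00000000000100000000000000) mod 2 = 0+0+0+0+0+0+0+0+0+0+0+0+0+0+0+0+0+0+0+0+0+0+0+0+0+0 mod 2 = 0
  c[17] = d·G[:,17] = (10111111010000011001011100)·(00000000000010000000000000) mod 2 = 0+0+0+0+0+0+0+0+0+0+0+0+0+0+0+0+0+0+0+0+0+0+0+0+0+0 mod 2 = 0
  c[18] = d·G[:,18] = (10111111010000011001011100)·(00000000000001000000000000) mod 2 = 0+0+0+0+0+0+0+0+0+0+0+0+0+0+0+0+0+0+0+0+0+0+0+0+0+0 mod 2 = 0
  c[19] = d·G[:,19] = (10111111010000011001011100)·(00000000000000100000000000) mod 2 = 0+0+0+0+0+0+0+0+0+0+0+0+0+0+0+0+0+0+0+0+0+0+0+0+0+0 mod 2 = 0
  c[20] = d·G[:,20] = (10111111010000011001011100)·(00000000000000010000000000) mod 2 = 0+0+0+0+0+0+0+0+0+0+0+0+0+0+0+1+0+0+0+0+0+0+0+0+0+0 mod 2 = 1
  c[21] = d·G[:,21] = (10111111010000011001011100)·(00000000000000001000000000) mod 2 = 0+0+0+0+0+0+0+0+0+0+0+0+0+0+0+0+1+0+0+0+0+0+0+0+0+0 mod 2 = 1
  c[22] = d·G[:,22] = (10111111010000011001011100)·(00000000000000000100000000) mod 2 = 0+0+0+0+0+0+0+0+0+0+0+0+0+0+0+0+0+0+0+0+0+0+0+0+0+0 mod 2 = 0
  c[23] = d·G[:,23] = (10111111010000011001011100)·(00000000000000000010000000) mod 2 = 0+0+0+0+0+0+0+0+0+0+0+0+0+0+0+0+0+0+0+0+0+0+0+0+0+0 mod 2 = 0
  c[24] = d·G[:,24] = (10111111010000011001011100)·(00000000000000000001000000) mod 2 = 0+0+0+0+0+0+0+0+0+0+0+0+0+0+0+0+0+0+0+1+0+0+0+0+0+0 mod 2 = 1
  c[25] = d·G[:,25] = (10111111010000011001011100)·(00000000000000000000100000) mod 2 = 0+0+0+0+0+0+0+0+0+0+0+0+0+0+0+0+0+0+0+0+0+0+0+0+0+0 mod 2 = 0
  c[26] = d·G[:,26] = (10111111010000011001011100)·(00000000000000000000010000) mod 2 = 0+0+0+0+0+0+0+0+0+0+0+0+0+0+0+0+0+0+0+0+0+1+0+0+0+0 mod 2 = 1
  c[27] = d·G[:,27] = (10111111010000011001011100)·(00000000000000000000001000) mod 2 = 0+0+0+0+0+0+0+0+0+0+0+0+0+0+0+0+0+0+0+0+0+0+1+0+0+0 mod 2 = 1
  c[28] = d·G[:,28] = (10111111010000011001011100)·(00000000000000000000000100) mod 2 = 0+0+0+0+0+0+0+0+0+0+0+0+0+0+0+0+0+0+0+0+0+0+0+1+0+0 mod 2 = 1
  c[29] = d·G[:,29] = (10111111010000011001011100)·(00000000000000000000000010) mod 2 = 0+0+0+0+0+0+0+0+0+0+0+0+0+0+0+0+0+0+0+0+0+0+0+0+0+0 mod 2 = 0
  c[30] = d·G[:,30] = (10111111010000011001011100)·(00000000000000000000000001) mod 2 = 0+0+0+0+0+0+0+0+0+0+0+0+0+0+0+0+0+0+0+0+0+0+0+0+0+0 mod 2 = 0
Codeword = 0010011111110100000011001011100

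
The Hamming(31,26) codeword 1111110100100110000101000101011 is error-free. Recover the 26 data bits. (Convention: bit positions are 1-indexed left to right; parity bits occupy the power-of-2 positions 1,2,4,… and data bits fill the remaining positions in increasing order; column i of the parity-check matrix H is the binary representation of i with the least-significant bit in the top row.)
Parity bits occupy power-of-2 positions; data bits are at positions {3,5,6,7,9,10,11,12,13,14,15,17,18,19,20,21,22,23,24,25,26,27,28,29,30,31} (1-indexed).
Extract: c[3]=1 c[5]=1 c[6]=1 c[7]=0 c[9]=0 c[10]=0 c[11]=1 c[12]=0 c[13]=0 c[14]=1 c[15]=1 c[17]=0 c[18]=0 c[19]=0 c[20]=1 c[21]=0 c[22]=1 c[23]=0 c[24]=0 c[25]=0 c[26]=1 c[27]=0 c[28]=1 c[29]=0 c[30]=1 c[31]=1
Data = 11100010011000101000101011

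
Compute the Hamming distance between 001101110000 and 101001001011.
XOR = 100100111011, count of 1s = 7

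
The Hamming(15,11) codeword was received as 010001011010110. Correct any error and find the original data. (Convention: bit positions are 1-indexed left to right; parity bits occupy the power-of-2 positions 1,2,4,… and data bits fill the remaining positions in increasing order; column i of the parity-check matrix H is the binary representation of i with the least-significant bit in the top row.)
Syndrome s = H · r^T (mod 2), r = 010001011010110:
  s[0] = (101010101010101)·(010001011010110) mod 2 = 0+0+0+0+0+0+0+0+1+0+1+0+1+0+0 mod 2 = 1
  s[1] = (011001100110011)·(010001011010110) mod 2 = 0+1+0+0+0+1+0+0+0+0+1+0+0+1+0 mod 2 = 0
  s[2] = (000111100001111)·(010001011010110) mod 2 = 0+0+0+0+0+1+0+0+0+0+0+0+1+1+0 mod 2 = 1
  s[3] = (000000011111111)·(010001011010110) mod 2 = 0+0+0+0+0+0+0+1+1+0+1+0+1+1+0 mod 2 = 1
Syndrome = 1011
Column 13 of H equals this syndrome → error at bit 13 (1-indexed).
Flip bit 13: 010001011010110 → 010001011010010
Extract data bits at positions {3,5,6,7,9,10,11,12,13,14,15}: 00101010010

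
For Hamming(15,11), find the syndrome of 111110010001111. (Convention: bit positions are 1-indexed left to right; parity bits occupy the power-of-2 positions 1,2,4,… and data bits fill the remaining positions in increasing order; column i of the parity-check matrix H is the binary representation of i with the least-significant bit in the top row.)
Syndrome s = H · r^T (mod 2), r = 111110010001111:
  s[0] = (101010101010101)·(111110010001111) mod 2 = 1+0+1+0+1+0+0+0+0+0+0+0+1+0+1 mod 2 = 1
  s[1] = (011001100110011)·(111110010001111) mod 2 = 0+1+1+0+0+0+0+0+0+0+0+0+0+1+1 mod 2 = 0
  s[2] = (000111100001111)·(111110010001111) mod 2 = 0+0+0+1+1+0+0+0+0+0+0+1+1+1+1 mod 2 = 0
  s[3] = (000000011111111)·(111110010001111) mod 2 = 0+0+0+0+0+0+0+1+0+0+0+1+1+1+1 mod 2 = 1
Syndrome = 1001
Non-zero syndrome: error at position 9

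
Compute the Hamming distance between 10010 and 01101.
XOR = 11111, count of 1s = 5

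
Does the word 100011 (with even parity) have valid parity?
Sum of all bits: 1+0+0+0+1+1 = 3; 3 mod 2 = 1. Result is 1 → parity error detected.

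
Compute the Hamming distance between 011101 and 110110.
XOR = 101011, count of 1s = 4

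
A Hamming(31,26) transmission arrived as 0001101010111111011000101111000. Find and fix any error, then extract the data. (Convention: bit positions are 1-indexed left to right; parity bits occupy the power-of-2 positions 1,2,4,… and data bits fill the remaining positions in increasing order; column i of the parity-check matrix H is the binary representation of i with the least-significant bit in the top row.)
Syndrome s = H · r^T (mod 2), r = 0001101010111111011000101111000:
  s[0] = (1010101010101010101010101010101)·(0001101010111111011000101111000) mod 2 = 0+0+0+0+1+0+1+0+1+0+1+0+1+0+1+0+0+0+1+0+0+0+1+0+1+0+1+0+0+0+0 mod 2 = 0
  s[1] = (0110011001100110011001100110011)·(0001101010111111011000101111000) mod 2 = 0+0+0+0+0+0+1+0+0+0+1+0+0+1+1+0+0+1+1+0+0+0+1+0+0+1+1+0+0+0+0 mod 2 = 1
  s[2] = (0001111000011110000111100001111)·(0001101010111111011000101111000) mod 2 = 0+0+0+1+1+0+1+0+0+0+0+1+1+1+1+0+0+0+0+0+0+0+1+0+0+0+0+1+0+0+0 mod 2 = 1
  s[3] = (0000000111111110000000011111111)·(0001101010111111011000101111000) mod 2 = 0+0+0+0+0+0+0+0+1+0+1+1+1+1+1+0+0+0+0+0+0+0+0+0+1+1+1+1+0+0+0 mod 2 = 0
  s[4] = (0000000000000001111111111111111)·(0001101010111111011000101111000) mod 2 = 0+0+0+0+0+0+0+0+0+0+0+0+0+0+0+1+0+1+1+0+0+0+1+0+1+1+1+1+0+0+0 mod 2 = 0
Syndrome = 01100
Column 6 of H equals this syndrome → error at bit 6 (1-indexed).
Flip bit 6: 0001101010111111011000101111000 → 0001111010111111011000101111000
Extract data bits at positions {3,5,6,7,9,10,11,12,13,14,15,17,18,19,20,21,22,23,24,25,26,27,28,29,30,31}: 01111011111011000101111000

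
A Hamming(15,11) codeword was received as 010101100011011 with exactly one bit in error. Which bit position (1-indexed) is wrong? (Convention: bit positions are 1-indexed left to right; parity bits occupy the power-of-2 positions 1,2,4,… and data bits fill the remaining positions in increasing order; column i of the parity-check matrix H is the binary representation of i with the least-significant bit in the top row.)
Syndrome s = H · r^T (mod 2), r = 010101100011011:
  s[0] = (101010101010101)·(010101100011011) mod 2 = 0+0+0+0+0+0+1+0+0+0+1+0+0+0+1 mod 2 = 1
  s[1] = (011001100110011)·(010101100011011) mod 2 = 0+1+0+0+0+1+1+0+0+0+1+0+0+1+1 mod 2 = 0
  s[2] = (000111100001111)·(010101100011011) mod 2 = 0+0+0+1+0+1+1+0+0+0+0+1+0+1+1 mod 2 = 0
  s[3] = (000000011111111)·(010101100011011) mod 2 = 0+0+0+0+0+0+0+0+0+0+1+1+0+1+1 mod 2 = 0
Syndrome = 1000
Column i of H is the binary representation of i, so the syndrome is the binary index of the flipped bit.
Read s = 1000 with s[0] as LSB: 1·2^0 + 0·2^1 + 0·2^2 + 0·2^3 = 1.
Error is at bit position 1.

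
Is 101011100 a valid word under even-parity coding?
Sum of all bits: 1+0+1+0+1+1+1+0+0 = 5; 5 mod 2 = 1. Result is 1 → parity error detected.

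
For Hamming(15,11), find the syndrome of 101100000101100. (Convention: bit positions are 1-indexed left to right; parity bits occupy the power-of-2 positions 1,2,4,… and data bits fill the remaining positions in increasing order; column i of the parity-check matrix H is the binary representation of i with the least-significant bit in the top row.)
Syndrome s = H · r^T (mod 2), r = 101100000101100:
  s[0] = (101010101010101)·(101100000101100) mod 2 = 1+0+1+0+0+0+0+0+0+0+0+0+1+0+0 mod 2 = 1
  s[1] = (011001100110011)·(101100000101100) mod 2 = 0+0+1+0+0+0+0+0+0+1+0+0+0+0+0 mod 2 = 0
  s[2] = (000111100001111)·(101100000101100) mod 2 = 0+0+0+1+0+0+0+0+0+0+0+1+1+0+0 mod 2 = 1
  s[3] = (000000011111111)·(101100000101100) mod 2 = 0+0+0+0+0+0+0+0+0+1+0+1+1+0+0 mod 2 = 1
Syndrome = 1011
Non-zero syndrome: error at position 13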